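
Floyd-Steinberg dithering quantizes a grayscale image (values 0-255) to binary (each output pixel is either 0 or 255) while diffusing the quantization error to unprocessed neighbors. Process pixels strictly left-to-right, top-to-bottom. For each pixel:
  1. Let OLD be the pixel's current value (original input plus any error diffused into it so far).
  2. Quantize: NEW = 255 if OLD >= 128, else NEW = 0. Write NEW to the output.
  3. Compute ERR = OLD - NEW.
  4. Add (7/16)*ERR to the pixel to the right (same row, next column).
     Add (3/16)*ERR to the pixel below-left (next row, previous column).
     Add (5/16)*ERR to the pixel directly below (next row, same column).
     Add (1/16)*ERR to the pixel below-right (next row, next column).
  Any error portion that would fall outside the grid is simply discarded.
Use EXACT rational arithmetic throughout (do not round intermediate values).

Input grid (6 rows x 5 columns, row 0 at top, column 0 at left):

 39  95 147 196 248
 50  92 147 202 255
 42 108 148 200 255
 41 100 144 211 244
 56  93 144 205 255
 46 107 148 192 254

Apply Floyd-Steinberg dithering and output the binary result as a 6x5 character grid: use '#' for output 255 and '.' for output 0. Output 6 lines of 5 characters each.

Answer: ..###
.#.##
..###
.#.##
..###
.#.##

Derivation:
(0,0): OLD=39 → NEW=0, ERR=39
(0,1): OLD=1793/16 → NEW=0, ERR=1793/16
(0,2): OLD=50183/256 → NEW=255, ERR=-15097/256
(0,3): OLD=697137/4096 → NEW=255, ERR=-347343/4096
(0,4): OLD=13821527/65536 → NEW=255, ERR=-2890153/65536
(1,0): OLD=21299/256 → NEW=0, ERR=21299/256
(1,1): OLD=317029/2048 → NEW=255, ERR=-205211/2048
(1,2): OLD=4970057/65536 → NEW=0, ERR=4970057/65536
(1,3): OLD=51570005/262144 → NEW=255, ERR=-15276715/262144
(1,4): OLD=882577503/4194304 → NEW=255, ERR=-186970017/4194304
(2,0): OLD=1612583/32768 → NEW=0, ERR=1612583/32768
(2,1): OLD=123351325/1048576 → NEW=0, ERR=123351325/1048576
(2,2): OLD=3455703191/16777216 → NEW=255, ERR=-822486889/16777216
(2,3): OLD=42069828565/268435456 → NEW=255, ERR=-26381212715/268435456
(2,4): OLD=835074409875/4294967296 → NEW=255, ERR=-260142250605/4294967296
(3,0): OLD=1315933111/16777216 → NEW=0, ERR=1315933111/16777216
(3,1): OLD=22140682603/134217728 → NEW=255, ERR=-12084838037/134217728
(3,2): OLD=335922908041/4294967296 → NEW=0, ERR=335922908041/4294967296
(3,3): OLD=1718723691873/8589934592 → NEW=255, ERR=-471709629087/8589934592
(3,4): OLD=26787515930629/137438953472 → NEW=255, ERR=-8259417204731/137438953472
(4,0): OLD=136641894617/2147483648 → NEW=0, ERR=136641894617/2147483648
(4,1): OLD=7714971375705/68719476736 → NEW=0, ERR=7714971375705/68719476736
(4,2): OLD=221699838499927/1099511627776 → NEW=255, ERR=-58675626582953/1099511627776
(4,3): OLD=2781544841953881/17592186044416 → NEW=255, ERR=-1704462599372199/17592186044416
(4,4): OLD=53592792534213871/281474976710656 → NEW=255, ERR=-18183326527003409/281474976710656
(5,0): OLD=95585152143531/1099511627776 → NEW=0, ERR=95585152143531/1099511627776
(5,1): OLD=1531295726054337/8796093022208 → NEW=255, ERR=-711707994608703/8796093022208
(5,2): OLD=23861979376082889/281474976710656 → NEW=0, ERR=23861979376082889/281474976710656
(5,3): OLD=206449259037923335/1125899906842624 → NEW=255, ERR=-80655217206945785/1125899906842624
(5,4): OLD=3538318564059914525/18014398509481984 → NEW=255, ERR=-1055353055857991395/18014398509481984
Row 0: ..###
Row 1: .#.##
Row 2: ..###
Row 3: .#.##
Row 4: ..###
Row 5: .#.##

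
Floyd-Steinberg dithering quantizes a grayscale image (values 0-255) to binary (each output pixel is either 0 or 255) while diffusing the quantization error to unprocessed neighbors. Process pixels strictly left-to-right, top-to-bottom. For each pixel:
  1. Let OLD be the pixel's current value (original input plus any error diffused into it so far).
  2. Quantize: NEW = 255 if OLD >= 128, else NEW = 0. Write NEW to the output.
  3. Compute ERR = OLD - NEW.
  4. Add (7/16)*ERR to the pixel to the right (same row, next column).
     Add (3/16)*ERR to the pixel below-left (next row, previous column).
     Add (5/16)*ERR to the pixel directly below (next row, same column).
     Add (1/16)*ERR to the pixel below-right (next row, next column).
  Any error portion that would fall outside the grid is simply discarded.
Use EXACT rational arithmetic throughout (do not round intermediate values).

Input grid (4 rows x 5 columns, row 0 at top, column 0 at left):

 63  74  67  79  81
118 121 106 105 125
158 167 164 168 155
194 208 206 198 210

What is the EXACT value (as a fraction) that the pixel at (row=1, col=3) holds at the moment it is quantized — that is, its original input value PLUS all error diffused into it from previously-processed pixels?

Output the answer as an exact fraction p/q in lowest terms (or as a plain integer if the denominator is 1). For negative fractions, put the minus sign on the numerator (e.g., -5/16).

Answer: 47594573/262144

Derivation:
(0,0): OLD=63 → NEW=0, ERR=63
(0,1): OLD=1625/16 → NEW=0, ERR=1625/16
(0,2): OLD=28527/256 → NEW=0, ERR=28527/256
(0,3): OLD=523273/4096 → NEW=0, ERR=523273/4096
(0,4): OLD=8971327/65536 → NEW=255, ERR=-7740353/65536
(1,0): OLD=40123/256 → NEW=255, ERR=-25157/256
(1,1): OLD=275613/2048 → NEW=255, ERR=-246627/2048
(1,2): OLD=7762017/65536 → NEW=0, ERR=7762017/65536
(1,3): OLD=47594573/262144 → NEW=255, ERR=-19252147/262144
Target (1,3): original=105, with diffused error = 47594573/262144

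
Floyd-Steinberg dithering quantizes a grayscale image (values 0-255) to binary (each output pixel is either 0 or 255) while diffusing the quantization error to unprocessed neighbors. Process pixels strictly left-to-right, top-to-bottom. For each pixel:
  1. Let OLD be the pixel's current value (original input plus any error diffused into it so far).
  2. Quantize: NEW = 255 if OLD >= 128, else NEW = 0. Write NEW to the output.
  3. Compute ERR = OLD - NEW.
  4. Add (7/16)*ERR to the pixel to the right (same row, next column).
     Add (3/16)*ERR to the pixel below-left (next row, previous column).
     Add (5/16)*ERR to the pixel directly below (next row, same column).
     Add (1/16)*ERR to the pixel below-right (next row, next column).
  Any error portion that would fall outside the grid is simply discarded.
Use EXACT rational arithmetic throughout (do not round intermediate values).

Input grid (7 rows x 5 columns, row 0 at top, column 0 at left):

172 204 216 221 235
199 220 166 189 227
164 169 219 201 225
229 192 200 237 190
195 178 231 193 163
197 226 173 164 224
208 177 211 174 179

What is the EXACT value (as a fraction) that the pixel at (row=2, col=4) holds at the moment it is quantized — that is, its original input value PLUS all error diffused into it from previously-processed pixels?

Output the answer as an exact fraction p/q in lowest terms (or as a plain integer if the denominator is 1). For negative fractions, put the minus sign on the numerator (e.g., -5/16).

(0,0): OLD=172 → NEW=255, ERR=-83
(0,1): OLD=2683/16 → NEW=255, ERR=-1397/16
(0,2): OLD=45517/256 → NEW=255, ERR=-19763/256
(0,3): OLD=766875/4096 → NEW=255, ERR=-277605/4096
(0,4): OLD=13457725/65536 → NEW=255, ERR=-3253955/65536
(1,0): OLD=40113/256 → NEW=255, ERR=-25167/256
(1,1): OLD=266327/2048 → NEW=255, ERR=-255913/2048
(1,2): OLD=4524707/65536 → NEW=0, ERR=4524707/65536
(1,3): OLD=48206055/262144 → NEW=255, ERR=-18640665/262144
(1,4): OLD=738776533/4194304 → NEW=255, ERR=-330770987/4194304
(2,0): OLD=3599533/32768 → NEW=0, ERR=3599533/32768
(2,1): OLD=193788095/1048576 → NEW=255, ERR=-73598785/1048576
(2,2): OLD=3166279933/16777216 → NEW=255, ERR=-1111910147/16777216
(2,3): OLD=37396215975/268435456 → NEW=255, ERR=-31054825305/268435456
(2,4): OLD=624049107665/4294967296 → NEW=255, ERR=-471167552815/4294967296
Target (2,4): original=225, with diffused error = 624049107665/4294967296

Answer: 624049107665/4294967296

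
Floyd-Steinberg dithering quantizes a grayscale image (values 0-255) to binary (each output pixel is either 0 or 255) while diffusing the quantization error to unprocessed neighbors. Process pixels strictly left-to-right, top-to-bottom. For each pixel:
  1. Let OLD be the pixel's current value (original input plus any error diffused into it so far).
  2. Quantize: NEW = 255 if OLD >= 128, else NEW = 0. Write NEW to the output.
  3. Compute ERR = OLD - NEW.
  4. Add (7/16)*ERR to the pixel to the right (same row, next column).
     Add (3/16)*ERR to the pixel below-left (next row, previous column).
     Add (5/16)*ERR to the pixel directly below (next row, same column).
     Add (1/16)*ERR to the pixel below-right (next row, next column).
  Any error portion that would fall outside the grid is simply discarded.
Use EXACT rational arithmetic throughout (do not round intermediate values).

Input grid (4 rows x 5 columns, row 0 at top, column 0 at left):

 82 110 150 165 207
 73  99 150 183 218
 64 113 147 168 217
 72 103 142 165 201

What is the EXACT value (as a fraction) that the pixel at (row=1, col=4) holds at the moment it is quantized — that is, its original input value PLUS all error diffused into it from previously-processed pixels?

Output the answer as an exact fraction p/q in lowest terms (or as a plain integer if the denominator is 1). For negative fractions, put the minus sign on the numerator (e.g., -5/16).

(0,0): OLD=82 → NEW=0, ERR=82
(0,1): OLD=1167/8 → NEW=255, ERR=-873/8
(0,2): OLD=13089/128 → NEW=0, ERR=13089/128
(0,3): OLD=429543/2048 → NEW=255, ERR=-92697/2048
(0,4): OLD=6134097/32768 → NEW=255, ERR=-2221743/32768
(1,0): OLD=10005/128 → NEW=0, ERR=10005/128
(1,1): OLD=126355/1024 → NEW=0, ERR=126355/1024
(1,2): OLD=7229711/32768 → NEW=255, ERR=-1126129/32768
(1,3): OLD=19332899/131072 → NEW=255, ERR=-14090461/131072
(1,4): OLD=308178441/2097152 → NEW=255, ERR=-226595319/2097152
Target (1,4): original=218, with diffused error = 308178441/2097152

Answer: 308178441/2097152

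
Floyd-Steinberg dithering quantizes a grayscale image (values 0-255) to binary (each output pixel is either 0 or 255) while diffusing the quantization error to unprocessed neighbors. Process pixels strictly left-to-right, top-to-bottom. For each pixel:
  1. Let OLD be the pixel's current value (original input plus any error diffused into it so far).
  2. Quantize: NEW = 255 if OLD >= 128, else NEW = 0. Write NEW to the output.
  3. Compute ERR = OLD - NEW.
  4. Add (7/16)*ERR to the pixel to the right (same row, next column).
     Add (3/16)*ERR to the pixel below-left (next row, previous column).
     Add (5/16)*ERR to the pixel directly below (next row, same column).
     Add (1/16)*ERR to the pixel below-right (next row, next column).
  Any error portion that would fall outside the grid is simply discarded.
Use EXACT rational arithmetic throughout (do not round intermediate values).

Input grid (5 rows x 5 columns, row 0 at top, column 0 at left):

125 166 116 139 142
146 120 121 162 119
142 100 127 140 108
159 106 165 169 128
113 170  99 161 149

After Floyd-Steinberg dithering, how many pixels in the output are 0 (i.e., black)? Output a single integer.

(0,0): OLD=125 → NEW=0, ERR=125
(0,1): OLD=3531/16 → NEW=255, ERR=-549/16
(0,2): OLD=25853/256 → NEW=0, ERR=25853/256
(0,3): OLD=750315/4096 → NEW=255, ERR=-294165/4096
(0,4): OLD=7246957/65536 → NEW=0, ERR=7246957/65536
(1,0): OLD=45729/256 → NEW=255, ERR=-19551/256
(1,1): OLD=210151/2048 → NEW=0, ERR=210151/2048
(1,2): OLD=11917171/65536 → NEW=255, ERR=-4794509/65536
(1,3): OLD=35283447/262144 → NEW=255, ERR=-31563273/262144
(1,4): OLD=404291845/4194304 → NEW=0, ERR=404291845/4194304
(2,0): OLD=4501469/32768 → NEW=255, ERR=-3854371/32768
(2,1): OLD=65131983/1048576 → NEW=0, ERR=65131983/1048576
(2,2): OLD=1931907629/16777216 → NEW=0, ERR=1931907629/16777216
(2,3): OLD=44628177719/268435456 → NEW=255, ERR=-23822863561/268435456
(2,4): OLD=394149021889/4294967296 → NEW=0, ERR=394149021889/4294967296
(3,0): OLD=2246273933/16777216 → NEW=255, ERR=-2031916147/16777216
(3,1): OLD=11631794441/134217728 → NEW=0, ERR=11631794441/134217728
(3,2): OLD=971272533299/4294967296 → NEW=255, ERR=-123944127181/4294967296
(3,3): OLD=1314646126491/8589934592 → NEW=255, ERR=-875787194469/8589934592
(3,4): OLD=14640834268071/137438953472 → NEW=0, ERR=14640834268071/137438953472
(4,0): OLD=196284389667/2147483648 → NEW=0, ERR=196284389667/2147483648
(4,1): OLD=15399376695843/68719476736 → NEW=255, ERR=-2124089871837/68719476736
(4,2): OLD=69004077959021/1099511627776 → NEW=0, ERR=69004077959021/1099511627776
(4,3): OLD=3074517020279331/17592186044416 → NEW=255, ERR=-1411490421046749/17592186044416
(4,4): OLD=39635860339853429/281474976710656 → NEW=255, ERR=-32140258721363851/281474976710656
Output grid:
  Row 0: .#.#.  (3 black, running=3)
  Row 1: #.##.  (2 black, running=5)
  Row 2: #..#.  (3 black, running=8)
  Row 3: #.##.  (2 black, running=10)
  Row 4: .#.##  (2 black, running=12)

Answer: 12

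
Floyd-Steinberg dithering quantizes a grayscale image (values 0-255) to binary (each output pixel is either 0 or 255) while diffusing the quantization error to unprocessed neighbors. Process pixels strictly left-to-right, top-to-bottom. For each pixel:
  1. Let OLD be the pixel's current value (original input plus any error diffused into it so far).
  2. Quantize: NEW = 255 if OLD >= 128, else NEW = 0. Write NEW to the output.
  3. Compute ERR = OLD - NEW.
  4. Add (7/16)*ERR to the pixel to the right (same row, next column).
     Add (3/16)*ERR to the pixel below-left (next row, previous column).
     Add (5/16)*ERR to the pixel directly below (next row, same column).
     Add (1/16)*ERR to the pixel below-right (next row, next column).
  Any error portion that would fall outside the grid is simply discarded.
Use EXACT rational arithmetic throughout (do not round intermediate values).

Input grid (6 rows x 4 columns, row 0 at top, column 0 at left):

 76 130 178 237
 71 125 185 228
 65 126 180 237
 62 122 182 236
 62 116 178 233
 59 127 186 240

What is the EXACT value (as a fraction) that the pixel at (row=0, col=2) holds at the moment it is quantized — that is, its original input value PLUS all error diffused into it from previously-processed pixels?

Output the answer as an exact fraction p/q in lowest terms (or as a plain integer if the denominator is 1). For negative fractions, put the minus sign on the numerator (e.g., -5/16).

Answer: 8823/64

Derivation:
(0,0): OLD=76 → NEW=0, ERR=76
(0,1): OLD=653/4 → NEW=255, ERR=-367/4
(0,2): OLD=8823/64 → NEW=255, ERR=-7497/64
Target (0,2): original=178, with diffused error = 8823/64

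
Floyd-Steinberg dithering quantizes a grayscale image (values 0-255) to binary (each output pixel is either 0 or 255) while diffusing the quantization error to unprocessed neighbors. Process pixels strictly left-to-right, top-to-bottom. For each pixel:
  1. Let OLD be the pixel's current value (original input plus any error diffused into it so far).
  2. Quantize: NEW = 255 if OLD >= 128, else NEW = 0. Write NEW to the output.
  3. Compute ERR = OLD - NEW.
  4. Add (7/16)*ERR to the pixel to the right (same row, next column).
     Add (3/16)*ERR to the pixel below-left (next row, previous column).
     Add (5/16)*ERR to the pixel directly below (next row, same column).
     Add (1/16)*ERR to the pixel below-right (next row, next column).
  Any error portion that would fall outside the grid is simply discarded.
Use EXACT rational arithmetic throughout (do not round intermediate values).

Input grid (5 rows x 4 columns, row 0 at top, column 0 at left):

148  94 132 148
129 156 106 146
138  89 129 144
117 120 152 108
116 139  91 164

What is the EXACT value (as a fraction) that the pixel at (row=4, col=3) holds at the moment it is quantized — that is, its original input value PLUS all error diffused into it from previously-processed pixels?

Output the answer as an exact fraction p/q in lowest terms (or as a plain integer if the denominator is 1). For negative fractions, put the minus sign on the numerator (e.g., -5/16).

Answer: 3055733987928309/17592186044416

Derivation:
(0,0): OLD=148 → NEW=255, ERR=-107
(0,1): OLD=755/16 → NEW=0, ERR=755/16
(0,2): OLD=39077/256 → NEW=255, ERR=-26203/256
(0,3): OLD=422787/4096 → NEW=0, ERR=422787/4096
(1,0): OLD=26729/256 → NEW=0, ERR=26729/256
(1,1): OLD=390239/2048 → NEW=255, ERR=-132001/2048
(1,2): OLD=4464203/65536 → NEW=0, ERR=4464203/65536
(1,3): OLD=211456509/1048576 → NEW=255, ERR=-55930371/1048576
(2,0): OLD=5195141/32768 → NEW=255, ERR=-3160699/32768
(2,1): OLD=48188551/1048576 → NEW=0, ERR=48188551/1048576
(2,2): OLD=327917667/2097152 → NEW=255, ERR=-206856093/2097152
(2,3): OLD=2967396343/33554432 → NEW=0, ERR=2967396343/33554432
(3,0): OLD=1601788085/16777216 → NEW=0, ERR=1601788085/16777216
(3,1): OLD=40697031275/268435456 → NEW=255, ERR=-27754010005/268435456
(3,2): OLD=409722840725/4294967296 → NEW=0, ERR=409722840725/4294967296
(3,3): OLD=11765255753619/68719476736 → NEW=255, ERR=-5758210814061/68719476736
(4,0): OLD=543097223121/4294967296 → NEW=0, ERR=543097223121/4294967296
(4,1): OLD=6386296649843/34359738368 → NEW=255, ERR=-2375436633997/34359738368
(4,2): OLD=75197613506195/1099511627776 → NEW=0, ERR=75197613506195/1099511627776
(4,3): OLD=3055733987928309/17592186044416 → NEW=255, ERR=-1430273453397771/17592186044416
Target (4,3): original=164, with diffused error = 3055733987928309/17592186044416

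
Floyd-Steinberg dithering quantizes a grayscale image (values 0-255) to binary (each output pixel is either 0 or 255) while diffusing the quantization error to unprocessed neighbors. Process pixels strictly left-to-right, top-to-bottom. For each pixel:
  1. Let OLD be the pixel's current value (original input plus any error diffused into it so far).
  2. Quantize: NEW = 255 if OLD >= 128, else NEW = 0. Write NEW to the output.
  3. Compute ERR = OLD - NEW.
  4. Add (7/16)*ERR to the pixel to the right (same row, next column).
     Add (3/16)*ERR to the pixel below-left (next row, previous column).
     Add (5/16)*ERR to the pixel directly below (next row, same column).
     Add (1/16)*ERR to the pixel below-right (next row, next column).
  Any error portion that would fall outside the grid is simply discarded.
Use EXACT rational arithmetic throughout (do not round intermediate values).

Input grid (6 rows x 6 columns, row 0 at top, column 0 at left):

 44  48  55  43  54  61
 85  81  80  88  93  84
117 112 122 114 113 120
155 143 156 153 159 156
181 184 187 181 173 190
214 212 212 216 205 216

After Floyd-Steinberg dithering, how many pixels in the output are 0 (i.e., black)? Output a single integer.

(0,0): OLD=44 → NEW=0, ERR=44
(0,1): OLD=269/4 → NEW=0, ERR=269/4
(0,2): OLD=5403/64 → NEW=0, ERR=5403/64
(0,3): OLD=81853/1024 → NEW=0, ERR=81853/1024
(0,4): OLD=1457707/16384 → NEW=0, ERR=1457707/16384
(0,5): OLD=26194733/262144 → NEW=0, ERR=26194733/262144
(1,0): OLD=7127/64 → NEW=0, ERR=7127/64
(1,1): OLD=86689/512 → NEW=255, ERR=-43871/512
(1,2): OLD=1443189/16384 → NEW=0, ERR=1443189/16384
(1,3): OLD=11368881/65536 → NEW=255, ERR=-5342799/65536
(1,4): OLD=456627027/4194304 → NEW=0, ERR=456627027/4194304
(1,5): OLD=11302285397/67108864 → NEW=255, ERR=-5810474923/67108864
(2,0): OLD=1111931/8192 → NEW=255, ERR=-977029/8192
(2,1): OLD=14816441/262144 → NEW=0, ERR=14816441/262144
(2,2): OLD=644299755/4194304 → NEW=255, ERR=-425247765/4194304
(2,3): OLD=2351658963/33554432 → NEW=0, ERR=2351658963/33554432
(2,4): OLD=167883762809/1073741824 → NEW=255, ERR=-105920402311/1073741824
(2,5): OLD=972200010975/17179869184 → NEW=0, ERR=972200010975/17179869184
(3,0): OLD=538241803/4194304 → NEW=255, ERR=-531305717/4194304
(3,1): OLD=2643380335/33554432 → NEW=0, ERR=2643380335/33554432
(3,2): OLD=47098547677/268435456 → NEW=255, ERR=-21352493603/268435456
(3,3): OLD=1980290963575/17179869184 → NEW=0, ERR=1980290963575/17179869184
(3,4): OLD=26607320593111/137438953472 → NEW=255, ERR=-8439612542249/137438953472
(3,5): OLD=309300529013561/2199023255552 → NEW=255, ERR=-251450401152199/2199023255552
(4,0): OLD=83851547397/536870912 → NEW=255, ERR=-53050535163/536870912
(4,1): OLD=1224542552193/8589934592 → NEW=255, ERR=-965890768767/8589934592
(4,2): OLD=38341183505075/274877906944 → NEW=255, ERR=-31752682765645/274877906944
(4,3): OLD=659698287533343/4398046511104 → NEW=255, ERR=-461803572798177/4398046511104
(4,4): OLD=6589081806150799/70368744177664 → NEW=0, ERR=6589081806150799/70368744177664
(4,5): OLD=215491409137170825/1125899906842624 → NEW=255, ERR=-71613067107698295/1125899906842624
(5,0): OLD=22270220923667/137438953472 → NEW=255, ERR=-12776712211693/137438953472
(5,1): OLD=476549444087235/4398046511104 → NEW=0, ERR=476549444087235/4398046511104
(5,2): OLD=6916929230510289/35184372088832 → NEW=255, ERR=-2055085652141871/35184372088832
(5,3): OLD=189117453554613707/1125899906842624 → NEW=255, ERR=-97987022690255413/1125899906842624
(5,4): OLD=400138520518081819/2251799813685248 → NEW=255, ERR=-174070431971656421/2251799813685248
(5,5): OLD=6058447079014464759/36028797018963968 → NEW=255, ERR=-3128896160821347081/36028797018963968
Output grid:
  Row 0: ......  (6 black, running=6)
  Row 1: .#.#.#  (3 black, running=9)
  Row 2: #.#.#.  (3 black, running=12)
  Row 3: #.#.##  (2 black, running=14)
  Row 4: ####.#  (1 black, running=15)
  Row 5: #.####  (1 black, running=16)

Answer: 16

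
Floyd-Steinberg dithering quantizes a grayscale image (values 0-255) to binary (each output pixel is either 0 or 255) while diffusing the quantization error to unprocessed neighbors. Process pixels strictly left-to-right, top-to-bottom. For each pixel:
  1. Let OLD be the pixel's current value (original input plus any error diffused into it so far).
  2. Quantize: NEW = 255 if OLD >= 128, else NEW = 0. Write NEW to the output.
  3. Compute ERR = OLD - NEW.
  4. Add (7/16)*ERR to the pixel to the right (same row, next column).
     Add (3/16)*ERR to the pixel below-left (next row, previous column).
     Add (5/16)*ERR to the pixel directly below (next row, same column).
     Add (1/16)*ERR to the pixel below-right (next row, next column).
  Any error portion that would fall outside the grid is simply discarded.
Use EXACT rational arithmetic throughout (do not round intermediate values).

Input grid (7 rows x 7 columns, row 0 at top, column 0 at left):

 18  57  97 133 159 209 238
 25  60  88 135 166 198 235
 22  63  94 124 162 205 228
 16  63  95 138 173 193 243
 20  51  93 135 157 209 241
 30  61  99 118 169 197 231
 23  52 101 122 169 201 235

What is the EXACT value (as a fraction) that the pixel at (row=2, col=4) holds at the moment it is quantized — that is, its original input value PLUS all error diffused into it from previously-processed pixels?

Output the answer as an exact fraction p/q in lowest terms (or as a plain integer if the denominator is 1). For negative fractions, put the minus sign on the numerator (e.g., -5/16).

(0,0): OLD=18 → NEW=0, ERR=18
(0,1): OLD=519/8 → NEW=0, ERR=519/8
(0,2): OLD=16049/128 → NEW=0, ERR=16049/128
(0,3): OLD=384727/2048 → NEW=255, ERR=-137513/2048
(0,4): OLD=4247521/32768 → NEW=255, ERR=-4108319/32768
(0,5): OLD=80817959/524288 → NEW=255, ERR=-52875481/524288
(0,6): OLD=1626360337/8388608 → NEW=255, ERR=-512734703/8388608
(1,0): OLD=5477/128 → NEW=0, ERR=5477/128
(1,1): OLD=126595/1024 → NEW=0, ERR=126595/1024
(1,2): OLD=5660159/32768 → NEW=255, ERR=-2695681/32768
(1,3): OLD=8172915/131072 → NEW=0, ERR=8172915/131072
(1,4): OLD=1098855257/8388608 → NEW=255, ERR=-1040239783/8388608
(1,5): OLD=6236729705/67108864 → NEW=0, ERR=6236729705/67108864
(1,6): OLD=268708986887/1073741824 → NEW=255, ERR=-5095178233/1073741824
(2,0): OLD=959313/16384 → NEW=0, ERR=959313/16384
(2,1): OLD=60030795/524288 → NEW=0, ERR=60030795/524288
(2,2): OLD=1155981857/8388608 → NEW=255, ERR=-983113183/8388608
(2,3): OLD=4282862553/67108864 → NEW=0, ERR=4282862553/67108864
(2,4): OLD=92605671817/536870912 → NEW=255, ERR=-44296410743/536870912
Target (2,4): original=162, with diffused error = 92605671817/536870912

Answer: 92605671817/536870912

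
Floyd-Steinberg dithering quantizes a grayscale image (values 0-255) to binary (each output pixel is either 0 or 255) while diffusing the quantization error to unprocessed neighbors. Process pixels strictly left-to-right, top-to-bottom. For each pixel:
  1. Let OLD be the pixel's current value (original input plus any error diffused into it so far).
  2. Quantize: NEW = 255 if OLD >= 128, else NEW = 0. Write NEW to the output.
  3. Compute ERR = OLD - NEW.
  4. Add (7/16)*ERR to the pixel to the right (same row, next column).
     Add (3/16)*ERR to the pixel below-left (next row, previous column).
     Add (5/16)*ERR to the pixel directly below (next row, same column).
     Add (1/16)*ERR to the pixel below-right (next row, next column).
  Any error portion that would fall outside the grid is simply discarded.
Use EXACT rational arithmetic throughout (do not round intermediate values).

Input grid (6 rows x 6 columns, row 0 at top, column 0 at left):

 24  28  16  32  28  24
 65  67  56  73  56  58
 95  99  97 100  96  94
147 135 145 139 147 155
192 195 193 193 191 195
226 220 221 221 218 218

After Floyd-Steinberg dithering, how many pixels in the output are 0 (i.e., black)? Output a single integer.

Answer: 18

Derivation:
(0,0): OLD=24 → NEW=0, ERR=24
(0,1): OLD=77/2 → NEW=0, ERR=77/2
(0,2): OLD=1051/32 → NEW=0, ERR=1051/32
(0,3): OLD=23741/512 → NEW=0, ERR=23741/512
(0,4): OLD=395563/8192 → NEW=0, ERR=395563/8192
(0,5): OLD=5914669/131072 → NEW=0, ERR=5914669/131072
(1,0): OLD=2551/32 → NEW=0, ERR=2551/32
(1,1): OLD=31121/256 → NEW=0, ERR=31121/256
(1,2): OLD=1069461/8192 → NEW=255, ERR=-1019499/8192
(1,3): OLD=1446697/32768 → NEW=0, ERR=1446697/32768
(1,4): OLD=213414771/2097152 → NEW=0, ERR=213414771/2097152
(1,5): OLD=4014498101/33554432 → NEW=0, ERR=4014498101/33554432
(2,0): OLD=584523/4096 → NEW=255, ERR=-459957/4096
(2,1): OLD=9110649/131072 → NEW=0, ERR=9110649/131072
(2,2): OLD=218932683/2097152 → NEW=0, ERR=218932683/2097152
(2,3): OLD=2865083795/16777216 → NEW=255, ERR=-1413106285/16777216
(2,4): OLD=62354213273/536870912 → NEW=0, ERR=62354213273/536870912
(2,5): OLD=1619727374015/8589934592 → NEW=255, ERR=-570705946945/8589934592
(3,0): OLD=262020171/2097152 → NEW=0, ERR=262020171/2097152
(3,1): OLD=3757070751/16777216 → NEW=255, ERR=-521119329/16777216
(3,2): OLD=20479728677/134217728 → NEW=255, ERR=-13745791963/134217728
(3,3): OLD=826131134391/8589934592 → NEW=0, ERR=826131134391/8589934592
(3,4): OLD=14269576452103/68719476736 → NEW=255, ERR=-3253890115577/68719476736
(3,5): OLD=132800172917385/1099511627776 → NEW=0, ERR=132800172917385/1099511627776
(4,0): OLD=60457056405/268435456 → NEW=255, ERR=-7993984875/268435456
(4,1): OLD=690935012385/4294967296 → NEW=255, ERR=-404281648095/4294967296
(4,2): OLD=18678701825331/137438953472 → NEW=255, ERR=-16368231310029/137438953472
(4,3): OLD=342325328239039/2199023255552 → NEW=255, ERR=-218425601926721/2199023255552
(4,4): OLD=5678904044895951/35184372088832 → NEW=255, ERR=-3293110837756209/35184372088832
(4,5): OLD=106305500980468553/562949953421312 → NEW=255, ERR=-37246737141966007/562949953421312
(5,0): OLD=13678238008051/68719476736 → NEW=255, ERR=-3845228559629/68719476736
(5,1): OLD=312069238505347/2199023255552 → NEW=255, ERR=-248681691660413/2199023255552
(5,2): OLD=1931623437800929/17592186044416 → NEW=0, ERR=1931623437800929/17592186044416
(5,3): OLD=119911019952549227/562949953421312 → NEW=255, ERR=-23641218169885333/562949953421312
(5,4): OLD=170871859725587951/1125899906842624 → NEW=255, ERR=-116232616519281169/1125899906842624
(5,5): OLD=2635663641204245571/18014398509481984 → NEW=255, ERR=-1958007978713660349/18014398509481984
Output grid:
  Row 0: ......  (6 black, running=6)
  Row 1: ..#...  (5 black, running=11)
  Row 2: #..#.#  (3 black, running=14)
  Row 3: .##.#.  (3 black, running=17)
  Row 4: ######  (0 black, running=17)
  Row 5: ##.###  (1 black, running=18)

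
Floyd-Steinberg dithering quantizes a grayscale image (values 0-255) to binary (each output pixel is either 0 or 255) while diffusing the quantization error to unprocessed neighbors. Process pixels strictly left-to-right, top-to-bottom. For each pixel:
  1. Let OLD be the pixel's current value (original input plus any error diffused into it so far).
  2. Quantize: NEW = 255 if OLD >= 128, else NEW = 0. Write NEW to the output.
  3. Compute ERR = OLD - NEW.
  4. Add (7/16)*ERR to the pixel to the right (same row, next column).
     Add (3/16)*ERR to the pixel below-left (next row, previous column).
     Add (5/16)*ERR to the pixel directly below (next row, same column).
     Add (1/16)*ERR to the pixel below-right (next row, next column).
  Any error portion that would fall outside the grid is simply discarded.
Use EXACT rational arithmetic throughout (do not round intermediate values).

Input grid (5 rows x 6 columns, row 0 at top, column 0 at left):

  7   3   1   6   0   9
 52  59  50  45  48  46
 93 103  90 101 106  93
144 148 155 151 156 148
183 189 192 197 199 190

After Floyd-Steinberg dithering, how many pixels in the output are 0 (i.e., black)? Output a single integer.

Answer: 18

Derivation:
(0,0): OLD=7 → NEW=0, ERR=7
(0,1): OLD=97/16 → NEW=0, ERR=97/16
(0,2): OLD=935/256 → NEW=0, ERR=935/256
(0,3): OLD=31121/4096 → NEW=0, ERR=31121/4096
(0,4): OLD=217847/65536 → NEW=0, ERR=217847/65536
(0,5): OLD=10962113/1048576 → NEW=0, ERR=10962113/1048576
(1,0): OLD=14163/256 → NEW=0, ERR=14163/256
(1,1): OLD=176581/2048 → NEW=0, ERR=176581/2048
(1,2): OLD=5941929/65536 → NEW=0, ERR=5941929/65536
(1,3): OLD=23040501/262144 → NEW=0, ERR=23040501/262144
(1,4): OLD=1508721471/16777216 → NEW=0, ERR=1508721471/16777216
(1,5): OLD=23841819145/268435456 → NEW=0, ERR=23841819145/268435456
(2,0): OLD=4143687/32768 → NEW=0, ERR=4143687/32768
(2,1): OLD=215719421/1048576 → NEW=255, ERR=-51667459/1048576
(2,2): OLD=1990527031/16777216 → NEW=0, ERR=1990527031/16777216
(2,3): OLD=27232964415/134217728 → NEW=255, ERR=-6992556225/134217728
(2,4): OLD=573187394365/4294967296 → NEW=255, ERR=-522029266115/4294967296
(2,5): OLD=5030284701819/68719476736 → NEW=0, ERR=5030284701819/68719476736
(3,0): OLD=2923906647/16777216 → NEW=255, ERR=-1354283433/16777216
(3,1): OLD=17104107787/134217728 → NEW=0, ERR=17104107787/134217728
(3,2): OLD=252309348881/1073741824 → NEW=255, ERR=-21494816239/1073741824
(3,3): OLD=7599464258035/68719476736 → NEW=0, ERR=7599464258035/68719476736
(3,4): OLD=97234193884179/549755813888 → NEW=255, ERR=-42953538657261/549755813888
(3,5): OLD=1135538638695997/8796093022208 → NEW=255, ERR=-1107465081967043/8796093022208
(4,0): OLD=390130493625/2147483648 → NEW=255, ERR=-157477836615/2147483648
(4,1): OLD=6457657141349/34359738368 → NEW=255, ERR=-2304076142491/34359738368
(4,2): OLD=203526521302687/1099511627776 → NEW=255, ERR=-76848943780193/1099511627776
(4,3): OLD=3255943261159099/17592186044416 → NEW=255, ERR=-1230064180166981/17592186044416
(4,4): OLD=35831177277344619/281474976710656 → NEW=0, ERR=35831177277344619/281474976710656
(4,5): OLD=907315545234562061/4503599627370496 → NEW=255, ERR=-241102359744914419/4503599627370496
Output grid:
  Row 0: ......  (6 black, running=6)
  Row 1: ......  (6 black, running=12)
  Row 2: .#.##.  (3 black, running=15)
  Row 3: #.#.##  (2 black, running=17)
  Row 4: ####.#  (1 black, running=18)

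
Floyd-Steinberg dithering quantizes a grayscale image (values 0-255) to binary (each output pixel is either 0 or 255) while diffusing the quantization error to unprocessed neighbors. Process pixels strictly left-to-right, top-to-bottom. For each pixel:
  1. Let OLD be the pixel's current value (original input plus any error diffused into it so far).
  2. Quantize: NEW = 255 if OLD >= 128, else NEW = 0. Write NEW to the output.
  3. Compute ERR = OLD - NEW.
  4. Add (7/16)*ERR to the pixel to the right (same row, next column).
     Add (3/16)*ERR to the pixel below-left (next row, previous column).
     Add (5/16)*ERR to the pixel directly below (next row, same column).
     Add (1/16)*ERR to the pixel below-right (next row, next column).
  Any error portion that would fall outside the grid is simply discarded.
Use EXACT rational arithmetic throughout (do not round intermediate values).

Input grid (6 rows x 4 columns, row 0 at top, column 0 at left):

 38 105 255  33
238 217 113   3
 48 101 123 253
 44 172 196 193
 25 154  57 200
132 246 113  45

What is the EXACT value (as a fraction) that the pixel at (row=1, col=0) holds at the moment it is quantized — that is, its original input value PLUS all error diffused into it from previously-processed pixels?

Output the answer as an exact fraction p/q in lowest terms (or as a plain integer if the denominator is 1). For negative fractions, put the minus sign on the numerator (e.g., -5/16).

Answer: 34903/128

Derivation:
(0,0): OLD=38 → NEW=0, ERR=38
(0,1): OLD=973/8 → NEW=0, ERR=973/8
(0,2): OLD=39451/128 → NEW=255, ERR=6811/128
(0,3): OLD=115261/2048 → NEW=0, ERR=115261/2048
(1,0): OLD=34903/128 → NEW=255, ERR=2263/128
Target (1,0): original=238, with diffused error = 34903/128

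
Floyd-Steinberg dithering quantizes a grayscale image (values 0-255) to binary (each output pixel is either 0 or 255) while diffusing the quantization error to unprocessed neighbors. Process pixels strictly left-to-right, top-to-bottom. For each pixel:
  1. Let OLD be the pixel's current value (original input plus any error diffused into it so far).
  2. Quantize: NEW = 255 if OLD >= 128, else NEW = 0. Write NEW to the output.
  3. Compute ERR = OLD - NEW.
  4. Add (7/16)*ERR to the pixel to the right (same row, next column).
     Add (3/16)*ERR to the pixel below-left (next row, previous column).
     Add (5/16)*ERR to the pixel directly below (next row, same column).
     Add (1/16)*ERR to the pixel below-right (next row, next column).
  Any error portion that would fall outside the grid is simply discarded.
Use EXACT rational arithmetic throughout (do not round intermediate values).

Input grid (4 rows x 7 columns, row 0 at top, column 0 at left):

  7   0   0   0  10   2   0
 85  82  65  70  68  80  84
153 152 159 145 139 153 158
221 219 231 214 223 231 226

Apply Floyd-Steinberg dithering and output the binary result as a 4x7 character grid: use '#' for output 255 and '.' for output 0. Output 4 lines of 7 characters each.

(0,0): OLD=7 → NEW=0, ERR=7
(0,1): OLD=49/16 → NEW=0, ERR=49/16
(0,2): OLD=343/256 → NEW=0, ERR=343/256
(0,3): OLD=2401/4096 → NEW=0, ERR=2401/4096
(0,4): OLD=672167/65536 → NEW=0, ERR=672167/65536
(0,5): OLD=6802321/1048576 → NEW=0, ERR=6802321/1048576
(0,6): OLD=47616247/16777216 → NEW=0, ERR=47616247/16777216
(1,0): OLD=22467/256 → NEW=0, ERR=22467/256
(1,1): OLD=249941/2048 → NEW=0, ERR=249941/2048
(1,2): OLD=7806201/65536 → NEW=0, ERR=7806201/65536
(1,3): OLD=32585029/262144 → NEW=0, ERR=32585029/262144
(1,4): OLD=2128026479/16777216 → NEW=0, ERR=2128026479/16777216
(1,5): OLD=18615065503/134217728 → NEW=255, ERR=-15610455137/134217728
(1,6): OLD=73890787441/2147483648 → NEW=0, ERR=73890787441/2147483648
(2,0): OLD=6662007/32768 → NEW=255, ERR=-1693833/32768
(2,1): OLD=204830605/1048576 → NEW=255, ERR=-62556275/1048576
(2,2): OLD=3373169639/16777216 → NEW=255, ERR=-905020441/16777216
(2,3): OLD=25698837103/134217728 → NEW=255, ERR=-8526683537/134217728
(2,4): OLD=146893335455/1073741824 → NEW=255, ERR=-126910829665/1073741824
(2,5): OLD=2725511695669/34359738368 → NEW=0, ERR=2725511695669/34359738368
(2,6): OLD=107854986944195/549755813888 → NEW=255, ERR=-32332745597245/549755813888
(3,0): OLD=3249082631/16777216 → NEW=255, ERR=-1029107449/16777216
(3,1): OLD=21498403451/134217728 → NEW=255, ERR=-12727117189/134217728
(3,2): OLD=168595415457/1073741824 → NEW=255, ERR=-105208749663/1073741824
(3,3): OLD=540077404759/4294967296 → NEW=0, ERR=540077404759/4294967296
(3,4): OLD=138527852518663/549755813888 → NEW=255, ERR=-1659880022777/549755813888
(3,5): OLD=1038171341021957/4398046511104 → NEW=255, ERR=-83330519309563/4398046511104
(3,6): OLD=14375578222140955/70368744177664 → NEW=255, ERR=-3568451543163365/70368744177664
Row 0: .......
Row 1: .....#.
Row 2: #####.#
Row 3: ###.###

Answer: .......
.....#.
#####.#
###.###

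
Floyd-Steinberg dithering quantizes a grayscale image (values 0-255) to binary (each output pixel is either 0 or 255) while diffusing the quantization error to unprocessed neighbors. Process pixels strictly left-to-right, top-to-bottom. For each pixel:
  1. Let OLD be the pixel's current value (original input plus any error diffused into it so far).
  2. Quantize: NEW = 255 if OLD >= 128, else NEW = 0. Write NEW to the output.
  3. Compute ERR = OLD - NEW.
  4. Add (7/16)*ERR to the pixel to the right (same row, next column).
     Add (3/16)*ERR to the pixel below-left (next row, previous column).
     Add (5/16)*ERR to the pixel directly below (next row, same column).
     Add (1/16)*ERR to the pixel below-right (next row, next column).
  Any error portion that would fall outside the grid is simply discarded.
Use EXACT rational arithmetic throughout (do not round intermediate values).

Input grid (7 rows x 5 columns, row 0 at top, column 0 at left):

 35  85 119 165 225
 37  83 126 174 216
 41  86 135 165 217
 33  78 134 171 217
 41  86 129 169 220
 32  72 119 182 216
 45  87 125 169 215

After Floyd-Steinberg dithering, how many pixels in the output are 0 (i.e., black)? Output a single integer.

(0,0): OLD=35 → NEW=0, ERR=35
(0,1): OLD=1605/16 → NEW=0, ERR=1605/16
(0,2): OLD=41699/256 → NEW=255, ERR=-23581/256
(0,3): OLD=510773/4096 → NEW=0, ERR=510773/4096
(0,4): OLD=18321011/65536 → NEW=255, ERR=1609331/65536
(1,0): OLD=17087/256 → NEW=0, ERR=17087/256
(1,1): OLD=263097/2048 → NEW=255, ERR=-259143/2048
(1,2): OLD=4686253/65536 → NEW=0, ERR=4686253/65536
(1,3): OLD=63727273/262144 → NEW=255, ERR=-3119447/262144
(1,4): OLD=949009627/4194304 → NEW=255, ERR=-120537893/4194304
(2,0): OLD=1249539/32768 → NEW=0, ERR=1249539/32768
(2,1): OLD=84641233/1048576 → NEW=0, ERR=84641233/1048576
(2,2): OLD=3062198451/16777216 → NEW=255, ERR=-1215991629/16777216
(2,3): OLD=34534911849/268435456 → NEW=255, ERR=-33916129431/268435456
(2,4): OLD=652828557727/4294967296 → NEW=255, ERR=-442388102753/4294967296
(3,0): OLD=1007498067/16777216 → NEW=0, ERR=1007498067/16777216
(3,1): OLD=15876769879/134217728 → NEW=0, ERR=15876769879/134217728
(3,2): OLD=620440833005/4294967296 → NEW=255, ERR=-474775827475/4294967296
(3,3): OLD=509481401221/8589934592 → NEW=0, ERR=509481401221/8589934592
(3,4): OLD=27881425542649/137438953472 → NEW=255, ERR=-7165507592711/137438953472
(4,0): OLD=175977061885/2147483648 → NEW=0, ERR=175977061885/2147483648
(4,1): OLD=9747429069053/68719476736 → NEW=255, ERR=-7776037498627/68719476736
(4,2): OLD=69779131102067/1099511627776 → NEW=0, ERR=69779131102067/1099511627776
(4,3): OLD=3494086661943549/17592186044416 → NEW=255, ERR=-991920779382531/17592186044416
(4,4): OLD=51438542471032171/281474976710656 → NEW=255, ERR=-20337576590185109/281474976710656
(5,0): OLD=40012589494551/1099511627776 → NEW=0, ERR=40012589494551/1099511627776
(5,1): OLD=612040085380485/8796093022208 → NEW=0, ERR=612040085380485/8796093022208
(5,2): OLD=42679985974264109/281474976710656 → NEW=255, ERR=-29096133086953171/281474976710656
(5,3): OLD=123369816503432355/1125899906842624 → NEW=0, ERR=123369816503432355/1125899906842624
(5,4): OLD=4284464331887950865/18014398509481984 → NEW=255, ERR=-309207288029955055/18014398509481984
(6,0): OLD=9769810811913255/140737488355328 → NEW=0, ERR=9769810811913255/140737488355328
(6,1): OLD=549471756258641865/4503599627370496 → NEW=0, ERR=549471756258641865/4503599627370496
(6,2): OLD=12319613223351227955/72057594037927936 → NEW=255, ERR=-6055073256320395725/72057594037927936
(6,3): OLD=180777465238793250033/1152921504606846976 → NEW=255, ERR=-113217518435952728847/1152921504606846976
(6,4): OLD=3200911706725813609431/18446744073709551616 → NEW=255, ERR=-1503008032070122052649/18446744073709551616
Output grid:
  Row 0: ..#.#  (3 black, running=3)
  Row 1: .#.##  (2 black, running=5)
  Row 2: ..###  (2 black, running=7)
  Row 3: ..#.#  (3 black, running=10)
  Row 4: .#.##  (2 black, running=12)
  Row 5: ..#.#  (3 black, running=15)
  Row 6: ..###  (2 black, running=17)

Answer: 17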